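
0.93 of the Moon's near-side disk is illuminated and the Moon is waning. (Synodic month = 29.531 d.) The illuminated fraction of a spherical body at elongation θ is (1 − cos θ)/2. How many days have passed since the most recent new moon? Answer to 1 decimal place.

17.3 days

cos θ = 1 − 2f = -0.860, giving a principal value of 149.3°.
A waning Moon lies in 180°–360°, so θ = 360° − 149.3° = 210.7°.
Age = 29.531 × 210.7°/360° ≈ 17.28 days.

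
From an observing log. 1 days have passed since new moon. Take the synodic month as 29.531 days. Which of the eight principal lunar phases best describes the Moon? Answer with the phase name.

At 1/29.531 of the cycle, θ ≈ 12° — the new moon range.

new moon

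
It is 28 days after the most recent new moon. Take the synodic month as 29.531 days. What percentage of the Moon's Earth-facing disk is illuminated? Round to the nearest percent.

The Moon has covered 28/29.531 of its cycle, so θ ≈ 360° × 28/29.531 = 341.3°.
With cos θ = 0.947, the lit fraction is (1 − 0.947)/2 ≈ 0.026, so 3%.

3%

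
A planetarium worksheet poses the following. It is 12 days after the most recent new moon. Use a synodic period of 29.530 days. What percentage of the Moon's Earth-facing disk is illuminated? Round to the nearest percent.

Elongation θ = 360° × 12/29.530 ≈ 146.3°.
cos 146.3° = (-0.832), so f = (1 − (-0.832))/2 = 0.916, so 92%.

92%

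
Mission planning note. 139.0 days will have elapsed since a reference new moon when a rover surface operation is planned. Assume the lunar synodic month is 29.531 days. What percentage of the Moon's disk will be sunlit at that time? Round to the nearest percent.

63%

139.0 d spans 4 complete synodic months (4 × 29.531 = 118.12 d) plus 20.88 d.
Elongation θ = 360° × 20.88/29.531 ≈ 254.5°.
With cos θ = (-0.267), the lit fraction is (1 − (-0.267))/2 ≈ 0.634, so 63%.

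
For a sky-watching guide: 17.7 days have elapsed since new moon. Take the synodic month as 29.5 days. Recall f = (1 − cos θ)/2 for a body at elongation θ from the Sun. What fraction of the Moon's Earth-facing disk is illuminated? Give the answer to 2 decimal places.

Elongation θ = 360° × 17.7/29.5 ≈ 216.0°.
Illuminated fraction = (1 − cos 216.0°)/2 = (1 − (-0.809))/2 ≈ 0.905.

0.90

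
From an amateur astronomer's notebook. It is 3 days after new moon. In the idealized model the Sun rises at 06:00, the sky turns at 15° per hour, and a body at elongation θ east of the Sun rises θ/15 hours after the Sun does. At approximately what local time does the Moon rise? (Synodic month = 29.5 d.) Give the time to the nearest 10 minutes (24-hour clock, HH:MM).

08:30

The Moon has covered 3/29.5 of its cycle, so θ ≈ 360° × 3/29.5 = 36.6°.
At 15° of sky rotation per hour, 36.6° corresponds to a 2.44 h lag.
06:00 + 2.441 h ≈ 08:26 → 08:30 to the nearest ten minutes.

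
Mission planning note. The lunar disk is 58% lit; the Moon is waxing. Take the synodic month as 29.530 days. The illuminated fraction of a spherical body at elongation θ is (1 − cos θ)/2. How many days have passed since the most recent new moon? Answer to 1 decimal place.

8.1 days

From f = (1 − cos θ)/2: cos θ = 1 − 2×0.58 = -0.160; arccos → 99.2°.
Waxing ⇒ before full, so θ = 99.2°.
At 360°/29.530 d per day, 99.2° corresponds to 8.14 days.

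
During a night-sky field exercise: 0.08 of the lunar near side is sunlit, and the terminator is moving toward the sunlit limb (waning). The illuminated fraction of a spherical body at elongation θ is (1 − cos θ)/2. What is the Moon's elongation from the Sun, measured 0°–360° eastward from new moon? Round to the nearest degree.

From f = (1 − cos θ)/2: cos θ = 1 − 2×0.08 = 0.840; arccos → 32.9°.
Since the Moon is past full (waning), take the reflex angle: θ = 360° − 32.9° = 327.1°.

327°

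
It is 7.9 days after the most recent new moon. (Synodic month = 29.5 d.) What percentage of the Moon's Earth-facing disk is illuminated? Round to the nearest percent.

56%

Elongation θ = 360° × 7.9/29.5 ≈ 96.4°.
cos 96.4° = (-0.112), so f = (1 − (-0.112))/2 = 0.556, so 56%.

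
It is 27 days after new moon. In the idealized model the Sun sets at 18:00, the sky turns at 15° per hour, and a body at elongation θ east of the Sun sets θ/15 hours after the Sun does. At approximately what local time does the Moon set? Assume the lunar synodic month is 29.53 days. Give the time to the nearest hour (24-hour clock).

Phase angle: θ = 360°·(27 d)/(29.53 d) = 329.2°.
At 15° of sky rotation per hour, 329.2° corresponds to a 21.94 h lag.
18:00 + 21.94 h ≈ 15:57 → 16:00 to the nearest hour.

16:00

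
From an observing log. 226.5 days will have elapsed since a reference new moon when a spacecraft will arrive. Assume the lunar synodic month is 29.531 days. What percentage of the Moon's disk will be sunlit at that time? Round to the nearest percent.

Reduce mod P: 226.5 − 7×29.531 = 19.78 d into the current lunation.
The Moon has covered 19.78/29.531 of its cycle, so θ ≈ 360° × 19.78/29.531 = 241.2°.
cos 241.2° = (-0.482), so f = (1 − (-0.482))/2 = 0.741, so 74%.

74%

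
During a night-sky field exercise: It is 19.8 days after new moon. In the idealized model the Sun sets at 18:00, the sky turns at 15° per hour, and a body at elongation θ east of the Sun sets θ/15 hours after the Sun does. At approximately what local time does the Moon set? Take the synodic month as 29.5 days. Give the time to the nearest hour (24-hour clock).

10:00

Elongation θ = 360° × 19.8/29.5 ≈ 241.6°.
At 15° of sky rotation per hour, 241.6° corresponds to a 16.11 h lag.
18:00 + 16.11 h ≈ 10:07 → 10:00 to the nearest hour.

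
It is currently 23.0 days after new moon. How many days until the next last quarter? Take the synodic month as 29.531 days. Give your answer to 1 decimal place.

28.7 days

Last quarter occurs at elongation 270°, i.e. at age 29.531 × 270/360 = 22.148 d.
Already past this cycle's last quarter; the next is at 22.148 + 29.531 = 51.679 d, so 51.679 − 23.0 = 28.679 days.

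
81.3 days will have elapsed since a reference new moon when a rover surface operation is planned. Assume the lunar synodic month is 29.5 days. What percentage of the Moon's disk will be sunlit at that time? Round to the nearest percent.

Reduce mod P: 81.3 − 2×29.5 = 22.30 d into the current lunation.
Elongation θ = 360° × 22.30/29.5 ≈ 272.1°.
Illuminated fraction = (1 − cos 272.1°)/2 = (1 − 0.037)/2 ≈ 0.481, so 48%.

48%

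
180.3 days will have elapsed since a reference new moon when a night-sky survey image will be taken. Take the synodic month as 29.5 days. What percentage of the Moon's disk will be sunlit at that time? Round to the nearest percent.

180.3/29.5 = 6.112 lunations, so 6 complete cycles and 3.30 d into the next.
The Moon has covered 3.30/29.5 of its cycle, so θ ≈ 360° × 3.30/29.5 = 40.3°.
cos 40.3° = 0.763, so f = (1 − 0.763)/2 = 0.119, so 12%.

12%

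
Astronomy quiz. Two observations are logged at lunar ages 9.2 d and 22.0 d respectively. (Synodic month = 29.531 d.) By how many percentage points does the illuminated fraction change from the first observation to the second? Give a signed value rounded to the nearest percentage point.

-17 pp

First observation: θ = 360°·9.2/29.531 = 112.2°, so f = 0.689.
Second observation: θ = 268.2°, f = 0.516.
Δf = 0.516 − 0.689 = -0.173, i.e. -17 pp.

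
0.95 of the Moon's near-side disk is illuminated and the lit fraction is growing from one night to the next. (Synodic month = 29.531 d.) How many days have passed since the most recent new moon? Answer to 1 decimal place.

12.6 days

Invert f = (1 − cos θ)/2 to get cos θ = 1 − 2(0.95) = -0.900, hence θ₀ = arccos -0.900 = 154.2°.
Before full moon the principal value applies: θ = 154.2°.
Age = 29.531 × 154.2°/360° ≈ 12.65 days.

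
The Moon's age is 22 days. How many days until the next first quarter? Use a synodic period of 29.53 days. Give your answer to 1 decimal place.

First quarter occurs at elongation 90°, i.e. at age 29.53 × 90/360 = 7.383 d.
This lunation's first quarter (7.383 d) has passed, so add one period: 36.913 − 22 = 14.913 days.

14.9 days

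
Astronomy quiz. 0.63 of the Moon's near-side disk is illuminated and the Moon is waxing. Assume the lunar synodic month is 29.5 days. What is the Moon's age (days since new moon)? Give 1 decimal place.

8.6 days

From f = (1 − cos θ)/2: cos θ = 1 − 2×0.63 = -0.260; arccos → 105.1°.
Waxing ⇒ before full, so θ = 105.1°.
Age = 29.5 × 105.1°/360° ≈ 8.61 days.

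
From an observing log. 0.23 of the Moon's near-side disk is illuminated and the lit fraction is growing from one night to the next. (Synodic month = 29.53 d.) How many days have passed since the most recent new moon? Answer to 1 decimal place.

From f = (1 − cos θ)/2: cos θ = 1 − 2×0.23 = 0.540; arccos → 57.3°.
Waxing ⇒ before full, so θ = 57.3°.
That fraction of the synodic month is 57.3/360 × 29.53 d ≈ 4.70 d.

4.7 days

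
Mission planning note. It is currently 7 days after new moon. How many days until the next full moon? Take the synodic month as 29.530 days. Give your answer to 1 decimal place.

Full moon is 0.5 of the way through the cycle: age 0.5 × 29.530 = 14.765 d.
So 7.765 days remain (14.765 − 7).

7.8 days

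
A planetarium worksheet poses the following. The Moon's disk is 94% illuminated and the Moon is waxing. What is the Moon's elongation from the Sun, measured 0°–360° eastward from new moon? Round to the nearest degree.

152°

From f = (1 − cos θ)/2: cos θ = 1 − 2×0.94 = -0.880; arccos → 151.6°.
Waxing ⇒ before full, so θ = 151.6°.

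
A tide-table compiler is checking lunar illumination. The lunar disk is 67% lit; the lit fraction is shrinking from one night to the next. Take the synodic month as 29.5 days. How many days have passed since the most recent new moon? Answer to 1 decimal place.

20.5 days

cos θ = 1 − 2f = -0.340, giving a principal value of 109.9°.
Since the Moon is past full (waning), take the reflex angle: θ = 360° − 109.9° = 250.1°.
That fraction of the synodic month is 250.1/360 × 29.5 d ≈ 20.50 d.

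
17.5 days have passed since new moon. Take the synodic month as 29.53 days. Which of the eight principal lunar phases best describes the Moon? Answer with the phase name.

θ ≈ 360° × 17.5/29.53 = 213°, which falls in the waning gibbous sector.

waning gibbous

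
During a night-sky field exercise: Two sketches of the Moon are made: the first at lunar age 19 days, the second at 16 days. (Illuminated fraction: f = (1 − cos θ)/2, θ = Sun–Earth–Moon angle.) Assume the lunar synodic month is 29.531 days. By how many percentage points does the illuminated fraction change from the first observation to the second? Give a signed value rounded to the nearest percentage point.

First observation: θ = 360°·19/29.531 = 231.6°, so f = 0.810.
Second observation: θ = 195.0°, f = 0.983.
Δf = 0.983 − 0.810 = +0.172, i.e. +17 pp.

+17 percentage points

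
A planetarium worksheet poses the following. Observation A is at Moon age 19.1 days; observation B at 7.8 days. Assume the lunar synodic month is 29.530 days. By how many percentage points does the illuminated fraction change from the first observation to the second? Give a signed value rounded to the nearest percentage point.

-26 percentage points

First observation: θ = 360°·19.1/29.530 = 232.8°, so f = 0.802.
Second observation: θ = 95.1°, f = 0.544.
Δf = 0.544 − 0.802 = -0.258, i.e. -26 pp.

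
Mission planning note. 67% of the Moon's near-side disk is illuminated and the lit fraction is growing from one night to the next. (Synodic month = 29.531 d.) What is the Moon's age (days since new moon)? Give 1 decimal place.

From f = (1 − cos θ)/2: cos θ = 1 − 2×0.67 = -0.340; arccos → 109.9°.
Before full moon the principal value applies: θ = 109.9°.
At 360°/29.531 d per day, 109.9° corresponds to 9.01 days.

9.0 days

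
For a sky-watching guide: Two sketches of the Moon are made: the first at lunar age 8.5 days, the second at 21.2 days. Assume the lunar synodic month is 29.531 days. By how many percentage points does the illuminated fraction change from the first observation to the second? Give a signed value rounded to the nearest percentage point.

First observation: θ = 360°·8.5/29.531 = 103.6°, so f = 0.618.
Second observation: θ = 258.4°, f = 0.600.
Δf = 0.600 − 0.618 = -0.018, i.e. -2 pp.

-2 pp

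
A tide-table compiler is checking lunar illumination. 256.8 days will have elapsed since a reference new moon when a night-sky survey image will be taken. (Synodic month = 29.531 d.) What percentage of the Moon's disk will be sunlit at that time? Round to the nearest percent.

256.8 d spans 8 complete synodic months (8 × 29.531 = 236.25 d) plus 20.55 d.
Elongation θ = 360° × 20.55/29.531 ≈ 250.5°.
With cos θ = (-0.333), the lit fraction is (1 − (-0.333))/2 ≈ 0.667, so 67%.

67%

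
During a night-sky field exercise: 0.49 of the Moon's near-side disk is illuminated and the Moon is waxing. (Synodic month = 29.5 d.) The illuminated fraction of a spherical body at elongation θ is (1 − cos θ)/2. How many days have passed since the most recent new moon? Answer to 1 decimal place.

7.3 days

cos θ = 1 − 2f = 0.020, giving a principal value of 88.9°.
Before full moon the principal value applies: θ = 88.9°.
Age = 29.5 × 88.9°/360° ≈ 7.28 days.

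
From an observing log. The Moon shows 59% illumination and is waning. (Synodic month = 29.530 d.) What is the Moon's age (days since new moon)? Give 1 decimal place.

From f = (1 − cos θ)/2: cos θ = 1 − 2×0.59 = -0.180; arccos → 100.4°.
Since the Moon is past full (waning), take the reflex angle: θ = 360° − 100.4° = 259.6°.
That fraction of the synodic month is 259.6/360 × 29.530 d ≈ 21.30 d.

21.3 days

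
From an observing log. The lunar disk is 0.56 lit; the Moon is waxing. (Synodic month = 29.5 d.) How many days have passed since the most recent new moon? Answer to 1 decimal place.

cos θ = 1 − 2f = -0.120, giving a principal value of 96.9°.
Waxing ⇒ before full, so θ = 96.9°.
Age = 29.5 × 96.9°/360° ≈ 7.94 days.

7.9 days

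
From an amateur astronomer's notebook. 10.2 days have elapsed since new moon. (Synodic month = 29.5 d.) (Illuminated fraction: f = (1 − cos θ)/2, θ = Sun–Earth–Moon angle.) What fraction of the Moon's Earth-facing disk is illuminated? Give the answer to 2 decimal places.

Elongation θ = 360° × 10.2/29.5 ≈ 124.5°.
cos 124.5° = (-0.566), so f = (1 − (-0.566))/2 = 0.783.

0.78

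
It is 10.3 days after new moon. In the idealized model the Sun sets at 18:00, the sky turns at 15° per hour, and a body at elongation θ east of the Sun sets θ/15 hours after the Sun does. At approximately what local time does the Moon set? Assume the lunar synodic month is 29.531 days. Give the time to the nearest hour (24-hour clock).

Phase angle: θ = 360°·(10.3 d)/(29.531 d) = 125.6°.
The Moon trails the Sun by θ/15 = 125.6/15 ≈ 8.37 hours.
18:00 + 8.37 h ≈ 02:22 → 02:00 to the nearest hour.

02:00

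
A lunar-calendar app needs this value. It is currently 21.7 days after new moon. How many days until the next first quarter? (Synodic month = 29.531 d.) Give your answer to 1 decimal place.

First quarter occurs at elongation 90°, i.e. at age 29.531 × 90/360 = 7.383 d.
Already past this cycle's first quarter; the next is at 7.383 + 29.531 = 36.914 d, so 36.914 − 21.7 = 15.214 days.

15.2 days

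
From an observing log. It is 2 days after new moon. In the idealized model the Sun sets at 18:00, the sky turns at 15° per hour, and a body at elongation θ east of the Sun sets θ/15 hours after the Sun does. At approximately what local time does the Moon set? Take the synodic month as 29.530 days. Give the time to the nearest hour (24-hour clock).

Phase angle: θ = 360°·(2 d)/(29.530 d) = 24.4°.
At 15° of sky rotation per hour, 24.4° corresponds to a 1.63 h lag.
18:00 + 1.63 h ≈ 19:38 → 20:00 to the nearest hour.

20:00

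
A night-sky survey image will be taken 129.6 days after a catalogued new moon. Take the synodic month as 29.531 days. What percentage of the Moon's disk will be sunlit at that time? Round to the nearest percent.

129.6 d spans 4 complete synodic months (4 × 29.531 = 118.12 d) plus 11.48 d.
The Moon has covered 11.48/29.531 of its cycle, so θ ≈ 360° × 11.48/29.531 = 139.9°.
Illuminated fraction = (1 − cos 139.9°)/2 = (1 − (-0.765))/2 ≈ 0.882, so 88%.

88%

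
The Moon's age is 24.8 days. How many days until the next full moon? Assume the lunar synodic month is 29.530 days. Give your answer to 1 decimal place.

19.5 days

Full moon occurs at elongation 180°, i.e. at age 29.530 × 180/360 = 14.765 d.
This lunation's full moon (14.765 d) has passed, so add one period: 44.295 − 24.8 = 19.495 days.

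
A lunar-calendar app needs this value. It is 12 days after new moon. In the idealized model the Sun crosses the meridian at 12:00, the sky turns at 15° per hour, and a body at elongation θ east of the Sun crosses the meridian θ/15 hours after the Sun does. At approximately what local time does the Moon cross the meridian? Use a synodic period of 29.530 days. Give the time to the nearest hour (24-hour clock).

22:00

Phase angle: θ = 360°·(12 d)/(29.530 d) = 146.3°.
Delay after the Sun = 146.3° / (15°/h) ≈ 9.75 h.
12:00 + 9.75 h ≈ 21:45 → 22:00 to the nearest hour.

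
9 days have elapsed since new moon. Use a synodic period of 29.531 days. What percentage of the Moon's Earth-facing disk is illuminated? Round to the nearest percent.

67%

Elongation θ = 360° × 9/29.531 ≈ 109.7°.
Illuminated fraction = (1 − cos 109.7°)/2 = (1 − (-0.337))/2 ≈ 0.669, so 67%.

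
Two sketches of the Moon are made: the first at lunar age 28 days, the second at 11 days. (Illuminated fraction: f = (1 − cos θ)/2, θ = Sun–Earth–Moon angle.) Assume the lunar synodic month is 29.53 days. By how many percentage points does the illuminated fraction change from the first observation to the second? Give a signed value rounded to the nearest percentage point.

θ₁ = 360° × 28/29.53 = 341.3°, f₁ = (1 − cos θ₁)/2 = 0.026.
θ₂ = 360° × 11/29.53 = 134.1°, f₂ = (1 − cos θ₂)/2 = 0.848.
Change = f₂ − f₁ = +0.822 → +82 percentage points.

+82 pp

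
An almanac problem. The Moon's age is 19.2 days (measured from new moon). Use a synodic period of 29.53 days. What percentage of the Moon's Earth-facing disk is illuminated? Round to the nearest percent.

79%

Phase angle: θ = 360°·(19.2 d)/(29.53 d) = 234.1°.
With cos θ = (-0.587), the lit fraction is (1 − (-0.587))/2 ≈ 0.793, so 79%.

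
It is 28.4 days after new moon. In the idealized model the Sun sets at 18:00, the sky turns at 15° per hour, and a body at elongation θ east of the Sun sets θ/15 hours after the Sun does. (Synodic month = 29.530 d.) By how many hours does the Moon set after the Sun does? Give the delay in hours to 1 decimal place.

Phase angle: θ = 360°·(28.4 d)/(29.530 d) = 346.2°.
Delay after the Sun = 346.2° / (15°/h) ≈ 23.08 h.
So the Moon sets 23.08 h after the Sun.

23.1 h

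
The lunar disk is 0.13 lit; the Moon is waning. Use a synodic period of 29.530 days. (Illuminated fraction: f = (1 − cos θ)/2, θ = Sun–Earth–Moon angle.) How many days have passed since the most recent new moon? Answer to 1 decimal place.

From f = (1 − cos θ)/2: cos θ = 1 − 2×0.13 = 0.740; arccos → 42.3°.
Waning ⇒ past full, so θ = 360° − 42.3° = 317.7°.
Age = 29.530 × 317.7°/360° ≈ 26.06 days.

26.1 days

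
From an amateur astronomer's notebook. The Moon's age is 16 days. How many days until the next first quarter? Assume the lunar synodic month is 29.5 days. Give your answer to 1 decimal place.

20.9 days

First quarter occurs at elongation 90°, i.e. at age 29.5 × 90/360 = 7.375 d.
Already past this cycle's first quarter; the next is at 7.375 + 29.5 = 36.875 d, so 36.875 − 16 = 20.875 days.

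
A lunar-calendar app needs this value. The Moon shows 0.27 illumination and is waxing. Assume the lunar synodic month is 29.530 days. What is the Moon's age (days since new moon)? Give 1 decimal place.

5.1 days

cos θ = 1 − 2f = 0.460, giving a principal value of 62.6°.
Waxing ⇒ before full, so θ = 62.6°.
At 360°/29.530 d per day, 62.6° corresponds to 5.14 days.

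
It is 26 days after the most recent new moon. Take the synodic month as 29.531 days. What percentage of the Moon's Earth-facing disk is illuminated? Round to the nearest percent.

Phase angle: θ = 360°·(26 d)/(29.531 d) = 317.0°.
Illuminated fraction = (1 − cos 317.0°)/2 = (1 − 0.731)/2 ≈ 0.135, so 13%.

13%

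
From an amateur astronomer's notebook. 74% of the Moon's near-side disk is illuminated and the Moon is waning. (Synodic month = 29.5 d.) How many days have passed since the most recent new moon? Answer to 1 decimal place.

19.8 days

Invert f = (1 − cos θ)/2 to get cos θ = 1 − 2(0.74) = -0.480, hence θ₀ = arccos -0.480 = 118.7°.
A waning Moon lies in 180°–360°, so θ = 360° − 118.7° = 241.3°.
That fraction of the synodic month is 241.3/360 × 29.5 d ≈ 19.77 d.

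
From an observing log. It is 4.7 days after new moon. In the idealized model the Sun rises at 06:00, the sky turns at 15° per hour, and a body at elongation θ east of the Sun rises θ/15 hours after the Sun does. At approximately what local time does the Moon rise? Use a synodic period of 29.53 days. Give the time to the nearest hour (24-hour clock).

10:00

Elongation θ = 360° × 4.7/29.53 ≈ 57.3°.
At 15° of sky rotation per hour, 57.3° corresponds to a 3.82 h lag.
06:00 + 3.82 h ≈ 09:49 → 10:00 to the nearest hour.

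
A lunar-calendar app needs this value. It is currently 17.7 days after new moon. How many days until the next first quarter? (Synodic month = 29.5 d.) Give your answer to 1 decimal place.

First quarter occurs at elongation 90°, i.e. at age 29.5 × 90/360 = 7.375 d.
This lunation's first quarter (7.375 d) has passed, so add one period: 36.875 − 17.7 = 19.175 days.

19.2 days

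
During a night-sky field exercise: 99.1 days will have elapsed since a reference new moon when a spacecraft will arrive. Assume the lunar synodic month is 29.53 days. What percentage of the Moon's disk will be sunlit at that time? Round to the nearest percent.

81%

Reduce mod P: 99.1 − 3×29.53 = 10.51 d into the current lunation.
Elongation θ = 360° × 10.51/29.53 ≈ 128.1°.
With cos θ = (-0.617), the lit fraction is (1 − (-0.617))/2 ≈ 0.809, so 81%.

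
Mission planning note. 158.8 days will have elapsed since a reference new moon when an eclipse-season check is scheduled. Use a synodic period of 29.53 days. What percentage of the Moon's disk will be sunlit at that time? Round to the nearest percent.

86%

158.8 d spans 5 complete synodic months (5 × 29.53 = 147.65 d) plus 11.15 d.
The Moon has covered 11.15/29.53 of its cycle, so θ ≈ 360° × 11.15/29.53 = 135.9°.
With cos θ = (-0.718), the lit fraction is (1 − (-0.718))/2 ≈ 0.859, so 86%.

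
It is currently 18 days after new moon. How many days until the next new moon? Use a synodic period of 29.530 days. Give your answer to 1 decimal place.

One full lunation from the last new moon is 29.530 d; remaining = 29.530 − 18 = 11.530 d.

11.5 days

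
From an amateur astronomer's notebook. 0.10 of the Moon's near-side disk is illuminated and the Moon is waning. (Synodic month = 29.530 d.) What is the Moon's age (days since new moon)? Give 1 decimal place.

26.5 days

From f = (1 − cos θ)/2: cos θ = 1 − 2×0.10 = 0.800; arccos → 36.9°.
Waning ⇒ past full, so θ = 360° − 36.9° = 323.1°.
Age = 29.530 × 323.1°/360° ≈ 26.51 days.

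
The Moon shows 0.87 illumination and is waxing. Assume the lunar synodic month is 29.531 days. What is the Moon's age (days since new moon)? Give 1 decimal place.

From f = (1 − cos θ)/2: cos θ = 1 − 2×0.87 = -0.740; arccos → 137.7°.
The Moon is waxing (0°–180°), so θ = 137.7° directly.
Age = 29.531 × 137.7°/360° ≈ 11.30 days.

11.3 days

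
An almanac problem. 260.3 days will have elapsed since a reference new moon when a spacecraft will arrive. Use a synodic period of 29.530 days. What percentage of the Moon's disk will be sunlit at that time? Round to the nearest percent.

Reduce mod P: 260.3 − 8×29.530 = 24.06 d into the current lunation.
Elongation θ = 360° × 24.06/29.530 ≈ 293.3°.
With cos θ = 0.396, the lit fraction is (1 − 0.396)/2 ≈ 0.302, so 30%.

30%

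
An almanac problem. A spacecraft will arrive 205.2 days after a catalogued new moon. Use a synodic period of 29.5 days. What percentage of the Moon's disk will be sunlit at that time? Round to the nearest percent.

2%

Reduce mod P: 205.2 − 6×29.5 = 28.20 d into the current lunation.
Elongation θ = 360° × 28.20/29.5 ≈ 344.1°.
cos 344.1° = 0.962, so f = (1 − 0.962)/2 = 0.019, so 2%.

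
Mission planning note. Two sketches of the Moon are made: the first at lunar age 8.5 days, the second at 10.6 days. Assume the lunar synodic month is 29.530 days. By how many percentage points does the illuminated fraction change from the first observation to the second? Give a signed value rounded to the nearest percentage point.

+20 percentage points

First observation: θ = 360°·8.5/29.530 = 103.6°, so f = 0.618.
Second observation: θ = 129.2°, f = 0.816.
Δf = 0.816 − 0.618 = +0.198, i.e. +20 pp.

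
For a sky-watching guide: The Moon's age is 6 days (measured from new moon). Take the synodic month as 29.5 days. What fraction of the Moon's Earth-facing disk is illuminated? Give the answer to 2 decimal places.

0.36

Elongation θ = 360° × 6/29.5 ≈ 73.2°.
cos 73.2° = 0.289, so f = (1 − 0.289)/2 = 0.356.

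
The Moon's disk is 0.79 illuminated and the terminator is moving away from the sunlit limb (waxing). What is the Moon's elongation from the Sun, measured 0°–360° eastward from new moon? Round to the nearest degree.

cos θ = 1 − 2f = -0.580, giving a principal value of 125.5°.
Waxing ⇒ before full, so θ = 125.5°.

125°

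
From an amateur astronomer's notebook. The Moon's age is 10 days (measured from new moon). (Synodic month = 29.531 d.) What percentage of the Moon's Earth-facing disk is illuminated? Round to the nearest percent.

76%

The Moon has covered 10/29.531 of its cycle, so θ ≈ 360° × 10/29.531 = 121.9°.
Illuminated fraction = (1 − cos 121.9°)/2 = (1 − (-0.529))/2 ≈ 0.764, so 76%.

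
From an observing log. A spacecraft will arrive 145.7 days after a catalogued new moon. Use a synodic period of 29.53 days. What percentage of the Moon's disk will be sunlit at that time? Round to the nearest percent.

145.7/29.53 = 4.934 lunations, so 4 complete cycles and 27.58 d into the next.
Phase angle: θ = 360°·(27.58 d)/(29.53 d) = 336.2°.
With cos θ = 0.915, the lit fraction is (1 − 0.915)/2 ≈ 0.042, so 4%.

4%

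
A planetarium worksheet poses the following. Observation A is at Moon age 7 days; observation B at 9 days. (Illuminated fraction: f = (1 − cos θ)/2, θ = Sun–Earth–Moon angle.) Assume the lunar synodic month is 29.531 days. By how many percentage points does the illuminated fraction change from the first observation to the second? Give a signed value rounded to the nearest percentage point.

+21 pp

First observation: θ = 360°·7/29.531 = 85.3°, so f = 0.459.
Second observation: θ = 109.7°, f = 0.669.
Δf = 0.669 − 0.459 = +0.209, i.e. +21 pp.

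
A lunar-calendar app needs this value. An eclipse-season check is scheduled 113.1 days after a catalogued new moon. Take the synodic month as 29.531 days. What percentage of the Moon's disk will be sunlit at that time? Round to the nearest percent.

26%

113.1 d spans 3 complete synodic months (3 × 29.531 = 88.59 d) plus 24.51 d.
Phase angle: θ = 360°·(24.51 d)/(29.531 d) = 298.8°.
With cos θ = 0.481, the lit fraction is (1 − 0.481)/2 ≈ 0.259, so 26%.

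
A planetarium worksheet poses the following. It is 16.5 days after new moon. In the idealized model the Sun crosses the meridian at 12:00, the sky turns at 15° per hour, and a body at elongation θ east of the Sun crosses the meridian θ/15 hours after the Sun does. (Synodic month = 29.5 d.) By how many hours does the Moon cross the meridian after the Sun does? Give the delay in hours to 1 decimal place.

13.4 h

Phase angle: θ = 360°·(16.5 d)/(29.5 d) = 201.4°.
At 15° of sky rotation per hour, 201.4° corresponds to a 13.42 h lag.
So the Moon crosses the meridian 13.42 h after the Sun.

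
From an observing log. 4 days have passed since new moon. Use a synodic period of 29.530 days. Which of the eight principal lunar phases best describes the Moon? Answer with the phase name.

waxing crescent

At 4/29.530 of the cycle, θ ≈ 49° — the waxing crescent range.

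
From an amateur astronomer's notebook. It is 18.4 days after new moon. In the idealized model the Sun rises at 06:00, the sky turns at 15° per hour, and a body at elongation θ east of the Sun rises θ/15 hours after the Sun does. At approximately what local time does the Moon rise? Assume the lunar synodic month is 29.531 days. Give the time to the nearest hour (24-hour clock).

Elongation θ = 360° × 18.4/29.531 ≈ 224.3°.
At 15° of sky rotation per hour, 224.3° corresponds to a 14.95 h lag.
06:00 + 14.95 h ≈ 20:57 → 21:00 to the nearest hour.

21:00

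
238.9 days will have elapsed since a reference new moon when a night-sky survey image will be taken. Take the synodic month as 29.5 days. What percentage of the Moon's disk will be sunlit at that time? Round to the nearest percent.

238.9 d spans 8 complete synodic months (8 × 29.5 = 236.00 d) plus 2.90 d.
Phase angle: θ = 360°·(2.90 d)/(29.5 d) = 35.4°.
cos 35.4° = 0.815, so f = (1 − 0.815)/2 = 0.092, so 9%.

9%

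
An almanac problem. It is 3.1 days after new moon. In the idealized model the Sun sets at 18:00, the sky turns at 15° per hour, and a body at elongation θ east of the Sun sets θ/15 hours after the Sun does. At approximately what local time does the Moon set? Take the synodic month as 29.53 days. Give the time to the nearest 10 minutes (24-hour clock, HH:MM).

The Moon has covered 3.1/29.53 of its cycle, so θ ≈ 360° × 3.1/29.53 = 37.8°.
The Moon trails the Sun by θ/15 = 37.8/15 ≈ 2.52 hours.
18:00 + 2.519 h ≈ 20:31 → 20:30 to the nearest ten minutes.

20:30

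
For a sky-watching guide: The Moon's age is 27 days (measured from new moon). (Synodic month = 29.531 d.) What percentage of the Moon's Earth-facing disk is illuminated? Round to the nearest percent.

The Moon has covered 27/29.531 of its cycle, so θ ≈ 360° × 27/29.531 = 329.1°.
With cos θ = 0.858, the lit fraction is (1 − 0.858)/2 ≈ 0.071, so 7%.

7%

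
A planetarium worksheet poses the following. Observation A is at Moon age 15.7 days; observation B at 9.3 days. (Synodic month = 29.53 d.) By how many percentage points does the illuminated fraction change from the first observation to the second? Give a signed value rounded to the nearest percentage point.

θ₁ = 360° × 15.7/29.53 = 191.4°, f₁ = (1 − cos θ₁)/2 = 0.990.
θ₂ = 360° × 9.3/29.53 = 113.4°, f₂ = (1 − cos θ₂)/2 = 0.698.
Change = f₂ − f₁ = -0.292 → -29 percentage points.

-29 pp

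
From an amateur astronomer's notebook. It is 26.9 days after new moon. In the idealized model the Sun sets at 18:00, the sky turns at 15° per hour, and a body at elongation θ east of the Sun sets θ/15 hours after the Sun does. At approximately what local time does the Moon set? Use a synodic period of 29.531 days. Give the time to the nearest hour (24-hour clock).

Phase angle: θ = 360°·(26.9 d)/(29.531 d) = 327.9°.
Delay after the Sun = 327.9° / (15°/h) ≈ 21.86 h.
18:00 + 21.86 h ≈ 15:52 → 16:00 to the nearest hour.

16:00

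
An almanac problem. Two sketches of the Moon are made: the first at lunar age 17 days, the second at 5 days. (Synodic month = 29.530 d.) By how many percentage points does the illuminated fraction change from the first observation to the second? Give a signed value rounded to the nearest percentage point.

-69 percentage points

First observation: θ = 360°·17/29.530 = 207.2°, so f = 0.945.
Second observation: θ = 61.0°, f = 0.257.
Δf = 0.257 − 0.945 = -0.687, i.e. -69 pp.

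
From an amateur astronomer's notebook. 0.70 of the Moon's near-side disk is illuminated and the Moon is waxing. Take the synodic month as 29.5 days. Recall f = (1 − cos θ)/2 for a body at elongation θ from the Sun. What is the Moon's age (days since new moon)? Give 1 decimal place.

9.3 days

cos θ = 1 − 2f = -0.400, giving a principal value of 113.6°.
Waxing ⇒ before full, so θ = 113.6°.
Age = 29.5 × 113.6°/360° ≈ 9.31 days.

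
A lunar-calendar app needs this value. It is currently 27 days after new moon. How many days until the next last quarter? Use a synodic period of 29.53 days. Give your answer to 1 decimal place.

24.7 days

Last quarter occurs at elongation 270°, i.e. at age 29.53 × 270/360 = 22.148 d.
Already past this cycle's last quarter; the next is at 22.148 + 29.53 = 51.678 d, so 51.678 − 27 = 24.678 days.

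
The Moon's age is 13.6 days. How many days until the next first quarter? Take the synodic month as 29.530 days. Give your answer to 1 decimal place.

23.3 days

First quarter occurs at elongation 90°, i.e. at age 29.530 × 90/360 = 7.383 d.
Already past this cycle's first quarter; the next is at 7.383 + 29.530 = 36.913 d, so 36.913 − 13.6 = 23.313 days.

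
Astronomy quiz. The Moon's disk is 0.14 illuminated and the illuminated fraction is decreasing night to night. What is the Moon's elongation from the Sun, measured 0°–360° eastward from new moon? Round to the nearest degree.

From f = (1 − cos θ)/2: cos θ = 1 − 2×0.14 = 0.720; arccos → 43.9°.
A waning Moon lies in 180°–360°, so θ = 360° − 43.9° = 316.1°.

316°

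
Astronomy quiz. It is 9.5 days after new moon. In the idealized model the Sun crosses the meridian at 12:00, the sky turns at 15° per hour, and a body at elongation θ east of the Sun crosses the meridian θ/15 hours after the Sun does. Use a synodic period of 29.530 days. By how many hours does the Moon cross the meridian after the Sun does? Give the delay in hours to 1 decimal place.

The Moon has covered 9.5/29.530 of its cycle, so θ ≈ 360° × 9.5/29.530 = 115.8°.
At 15° of sky rotation per hour, 115.8° corresponds to a 7.72 h lag.
So the Moon crosses the meridian 7.72 h after the Sun.

7.7 h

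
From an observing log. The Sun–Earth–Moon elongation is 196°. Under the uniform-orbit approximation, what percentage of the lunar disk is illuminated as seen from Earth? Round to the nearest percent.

98%

f = (1 − cos 196°)/2 = (1 − (-0.961))/2 ≈ 0.981, i.e. 98%.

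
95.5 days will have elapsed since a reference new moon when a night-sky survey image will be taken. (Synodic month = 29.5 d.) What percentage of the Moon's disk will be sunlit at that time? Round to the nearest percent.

46%

95.5/29.5 = 3.237 lunations, so 3 complete cycles and 7.00 d into the next.
The Moon has covered 7.00/29.5 of its cycle, so θ ≈ 360° × 7.00/29.5 = 85.4°.
cos 85.4° = 0.080, so f = (1 − 0.080)/2 = 0.460, so 46%.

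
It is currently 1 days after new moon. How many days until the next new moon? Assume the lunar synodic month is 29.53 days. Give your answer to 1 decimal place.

28.5 days

One full lunation from the last new moon is 29.53 d; remaining = 29.53 − 1 = 28.530 d.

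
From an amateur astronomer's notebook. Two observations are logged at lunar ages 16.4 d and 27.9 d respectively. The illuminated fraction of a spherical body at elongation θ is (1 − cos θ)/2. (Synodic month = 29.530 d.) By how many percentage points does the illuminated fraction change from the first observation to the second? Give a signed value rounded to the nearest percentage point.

-94 percentage points

θ₁ = 360° × 16.4/29.530 = 199.9°, f₁ = (1 − cos θ₁)/2 = 0.970.
θ₂ = 360° × 27.9/29.530 = 340.1°, f₂ = (1 − cos θ₂)/2 = 0.030.
Change = f₂ − f₁ = -0.940 → -94 percentage points.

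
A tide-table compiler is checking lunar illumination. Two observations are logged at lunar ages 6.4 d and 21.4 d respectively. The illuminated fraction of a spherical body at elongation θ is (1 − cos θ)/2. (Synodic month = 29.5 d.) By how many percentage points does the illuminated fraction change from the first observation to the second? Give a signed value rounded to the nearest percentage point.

First observation: θ = 360°·6.4/29.5 = 78.1°, so f = 0.397.
Second observation: θ = 261.2°, f = 0.577.
Δf = 0.577 − 0.397 = +0.180, i.e. +18 pp.

+18 pp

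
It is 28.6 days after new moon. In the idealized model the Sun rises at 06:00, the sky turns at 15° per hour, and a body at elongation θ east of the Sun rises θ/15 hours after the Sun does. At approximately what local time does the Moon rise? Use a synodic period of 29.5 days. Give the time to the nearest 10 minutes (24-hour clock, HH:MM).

Elongation θ = 360° × 28.6/29.5 ≈ 349.0°.
Delay after the Sun = 349.0° / (15°/h) ≈ 23.27 h.
06:00 + 23.268 h ≈ 05:16 → 05:20 to the nearest ten minutes.

05:20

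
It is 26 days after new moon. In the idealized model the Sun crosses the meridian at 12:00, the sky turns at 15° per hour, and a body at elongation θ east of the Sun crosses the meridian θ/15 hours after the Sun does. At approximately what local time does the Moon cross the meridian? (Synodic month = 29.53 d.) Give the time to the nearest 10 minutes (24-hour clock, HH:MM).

09:10

Elongation θ = 360° × 26/29.53 ≈ 317.0°.
Delay after the Sun = 317.0° / (15°/h) ≈ 21.13 h.
12:00 + 21.131 h ≈ 09:08 → 09:10 to the nearest ten minutes.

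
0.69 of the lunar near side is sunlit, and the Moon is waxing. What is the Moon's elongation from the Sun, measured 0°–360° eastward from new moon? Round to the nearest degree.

112°

cos θ = 1 − 2f = -0.380, giving a principal value of 112.3°.
Before full moon the principal value applies: θ = 112.3°.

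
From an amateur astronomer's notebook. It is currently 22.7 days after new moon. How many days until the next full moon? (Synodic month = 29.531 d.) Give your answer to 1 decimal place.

Full moon is 0.5 of the way through the cycle: age 0.5 × 29.531 = 14.765 d.
This lunation's full moon (14.765 d) has passed, so add one period: 44.296 − 22.7 = 21.596 days.

21.6 days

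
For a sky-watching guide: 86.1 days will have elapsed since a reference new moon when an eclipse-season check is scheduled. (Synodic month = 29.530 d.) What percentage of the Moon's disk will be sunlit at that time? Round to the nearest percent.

86.1/29.530 = 2.916 lunations, so 2 complete cycles and 27.04 d into the next.
The Moon has covered 27.04/29.530 of its cycle, so θ ≈ 360° × 27.04/29.530 = 329.6°.
cos 329.6° = 0.863, so f = (1 − 0.863)/2 = 0.069, so 7%.

7%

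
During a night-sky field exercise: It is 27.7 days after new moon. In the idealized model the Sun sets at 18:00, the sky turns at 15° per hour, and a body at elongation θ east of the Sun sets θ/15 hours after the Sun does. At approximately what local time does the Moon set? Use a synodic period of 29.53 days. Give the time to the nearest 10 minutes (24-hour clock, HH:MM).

The Moon has covered 27.7/29.53 of its cycle, so θ ≈ 360° × 27.7/29.53 = 337.7°.
Delay after the Sun = 337.7° / (15°/h) ≈ 22.51 h.
18:00 + 22.513 h ≈ 16:31 → 16:30 to the nearest ten minutes.

16:30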